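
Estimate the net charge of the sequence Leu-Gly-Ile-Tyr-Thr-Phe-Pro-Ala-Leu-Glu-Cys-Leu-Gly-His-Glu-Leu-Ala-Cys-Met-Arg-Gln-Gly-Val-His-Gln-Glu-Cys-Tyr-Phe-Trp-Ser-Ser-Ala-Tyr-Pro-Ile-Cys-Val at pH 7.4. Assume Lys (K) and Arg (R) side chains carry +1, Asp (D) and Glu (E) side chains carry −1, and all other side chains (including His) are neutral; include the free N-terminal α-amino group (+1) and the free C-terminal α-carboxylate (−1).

-2

Positive (K, R): Arg20 → +1.
Negative (D, E): Glu10, Glu15, Glu26 → −3.
The N-terminus (+1) and C-terminus (−1) cancel.
Net charge = (+1) + (−3) = −2.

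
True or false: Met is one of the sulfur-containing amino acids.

The sulfur-bearing residues are cysteine (–SH) and methionine (–S–CH₃).
Methionine is in this group.

True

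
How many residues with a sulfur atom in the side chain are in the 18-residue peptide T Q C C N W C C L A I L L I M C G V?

The sulfur-bearing residues are cysteine (–SH) and methionine (–S–CH₃).
Matching residues: C3, C4, C7, C8, M15, C16.

6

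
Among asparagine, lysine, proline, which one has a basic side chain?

lysine

K, R, and H are the three residues with basic side chains (ε-amine, guanidinium, and imidazole respectively).
Of the listed options, only lysine belongs to this group.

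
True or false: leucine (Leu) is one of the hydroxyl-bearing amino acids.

The –OH-bearing residues are Ser, Thr (aliphatic alcohols), and Tyr (phenol).
Leucine is not in this group.

False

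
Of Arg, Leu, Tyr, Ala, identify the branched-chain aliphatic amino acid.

Leu

The BCAAs are Val, Leu, and Ile — aliphatic side chains with a branch point.
Of the listed options, only Leu belongs to this group.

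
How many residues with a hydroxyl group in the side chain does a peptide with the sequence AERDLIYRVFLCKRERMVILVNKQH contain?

The –OH-bearing residues are Ser, Thr (aliphatic alcohols), and Tyr (phenol).
Matching residues: Y7.

1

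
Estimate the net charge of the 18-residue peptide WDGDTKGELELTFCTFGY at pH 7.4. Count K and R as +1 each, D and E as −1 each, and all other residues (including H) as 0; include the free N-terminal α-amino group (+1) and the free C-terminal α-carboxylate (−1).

-3

Positive (K, R): K6 → +1.
Negative (D, E): D2, D4, E8, E10 → −4.
The N-terminus (+1) and C-terminus (−1) cancel.
Net charge = (+1) + (−4) = −3.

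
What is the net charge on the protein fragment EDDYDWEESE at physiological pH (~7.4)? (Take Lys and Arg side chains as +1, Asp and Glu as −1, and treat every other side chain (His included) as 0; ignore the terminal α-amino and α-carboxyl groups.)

Positive (K, R): none → +0.
Negative (D, E): E1, D2, D3, D5, E7, E8, E10 → −7.
Net charge = (+0) + (−7) = −7.

-7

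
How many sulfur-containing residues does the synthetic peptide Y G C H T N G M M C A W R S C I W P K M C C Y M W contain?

Cysteine (C, thiol) and methionine (M, thioether) are the two sulfur-containing amino acids.
Matching residues: C3, M8, M9, C10, C15, M20, C21, C22, M24.

9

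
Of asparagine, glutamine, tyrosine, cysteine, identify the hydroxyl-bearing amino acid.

tyrosine

The –OH-bearing residues are Ser, Thr (aliphatic alcohols), and Tyr (phenol).
Of the listed options, only tyrosine belongs to this group.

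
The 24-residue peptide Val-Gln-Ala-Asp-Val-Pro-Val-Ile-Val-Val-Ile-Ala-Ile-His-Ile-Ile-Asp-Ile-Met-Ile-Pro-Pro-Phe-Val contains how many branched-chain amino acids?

13

Valine (V), leucine (L), and isoleucine (I) are the branched-chain amino acids.
Matching residues: Val1, Val5, Val7, Ile8, Val9, Val10, Ile11, Ile13, Ile15, Ile16, Ile18, Ile20, Val24.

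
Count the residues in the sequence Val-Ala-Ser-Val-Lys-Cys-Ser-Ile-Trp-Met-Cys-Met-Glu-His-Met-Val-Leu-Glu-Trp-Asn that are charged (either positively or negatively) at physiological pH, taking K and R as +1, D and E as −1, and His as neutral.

Charged side chains at pH ~7.4: K, R (positive); D, E (negative).
Matching residues: Lys5, Glu13, Glu18.

3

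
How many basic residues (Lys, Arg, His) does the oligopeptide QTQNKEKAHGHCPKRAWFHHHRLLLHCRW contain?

12

Matching residues: K5, K7, H9, H11, K14, R15, H19, H20, H21, R22, H26, R28.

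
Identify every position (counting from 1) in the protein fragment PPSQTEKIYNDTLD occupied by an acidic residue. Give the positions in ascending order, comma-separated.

The acidic residues are Asp (D) and Glu (E), whose side chains end in a carboxylate group.
Matching residues: E6, D11, D14.

6, 11, 14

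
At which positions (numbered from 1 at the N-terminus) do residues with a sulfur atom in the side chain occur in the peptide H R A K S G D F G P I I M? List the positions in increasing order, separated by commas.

13

Only Cys (C) and Met (M) have a sulfur atom in the side chain.
Matching residues: M13.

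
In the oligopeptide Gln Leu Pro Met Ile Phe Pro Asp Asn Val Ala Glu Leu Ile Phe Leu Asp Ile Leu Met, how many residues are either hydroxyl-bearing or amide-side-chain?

Hydroxyl-bearing: S, T, Y. Amide-side-chain: N, Q.
Hydroxyl-bearing residues here: none (0).
Amide-side-chain residues here: Gln1, Asn9 (2).
The two groups share no amino acid, so total = 0 + 2 = 2.

2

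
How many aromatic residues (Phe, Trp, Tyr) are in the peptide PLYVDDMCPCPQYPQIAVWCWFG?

5

Matching residues: Y3, Y13, W19, W21, F22.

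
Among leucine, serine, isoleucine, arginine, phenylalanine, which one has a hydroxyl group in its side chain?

Serine (S), threonine (T), and tyrosine (Y) each carry a hydroxyl group on the side chain.
Of the listed options, only serine belongs to this group.

serine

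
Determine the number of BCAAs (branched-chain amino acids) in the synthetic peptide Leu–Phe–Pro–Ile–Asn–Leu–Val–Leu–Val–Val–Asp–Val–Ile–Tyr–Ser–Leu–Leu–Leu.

12

Valine (V), leucine (L), and isoleucine (I) are the branched-chain amino acids.
Matching residues: Leu1, Ile4, Leu6, Val7, Leu8, Val9, Val10, Val12, Ile13, Leu16, Leu17, Leu18.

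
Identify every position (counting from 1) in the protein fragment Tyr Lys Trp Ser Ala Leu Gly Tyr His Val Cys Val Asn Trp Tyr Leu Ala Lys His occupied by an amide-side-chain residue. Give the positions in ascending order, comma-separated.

Asparagine (N) and glutamine (Q) have uncharged amide side chains.
Matching residues: Asn13.

13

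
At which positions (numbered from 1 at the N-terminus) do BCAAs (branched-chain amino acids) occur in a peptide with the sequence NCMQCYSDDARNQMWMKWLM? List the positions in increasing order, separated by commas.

19

The BCAAs are Val, Leu, and Ile — aliphatic side chains with a branch point.
Matching residues: L19.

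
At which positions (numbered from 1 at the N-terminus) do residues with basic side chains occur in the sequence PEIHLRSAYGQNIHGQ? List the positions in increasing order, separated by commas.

4, 6, 14

The basic amino acids are Lys (K), Arg (R), and His (H).
Matching residues: H4, R6, H14.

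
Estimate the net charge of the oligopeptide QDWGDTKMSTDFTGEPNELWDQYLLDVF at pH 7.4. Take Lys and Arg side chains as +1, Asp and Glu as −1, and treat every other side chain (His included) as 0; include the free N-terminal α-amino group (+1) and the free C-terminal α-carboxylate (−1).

-6

Positive (K, R): K7 → +1.
Negative (D, E): D2, D5, D11, E15, E18, D21, D26 → −7.
The N-terminus (+1) and C-terminus (−1) cancel.
Net charge = (+1) + (−7) = −6.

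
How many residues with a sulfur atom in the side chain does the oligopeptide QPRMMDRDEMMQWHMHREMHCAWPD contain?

7

Cysteine (C, thiol) and methionine (M, thioether) are the two sulfur-containing amino acids.
Matching residues: M4, M5, M10, M11, M15, M19, C21.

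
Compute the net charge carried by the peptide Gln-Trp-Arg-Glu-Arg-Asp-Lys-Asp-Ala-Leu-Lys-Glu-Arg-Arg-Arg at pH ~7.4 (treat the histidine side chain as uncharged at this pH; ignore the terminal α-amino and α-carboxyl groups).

+3

Near pH 7.4, K and R contribute +1 each, D and E contribute −1 each, and every other side chain (His included, as stated) is uncharged.
Positive (K, R): Arg3, Arg5, Lys7, Lys11, Arg13, Arg14, Arg15 → +7.
Negative (D, E): Glu4, Asp6, Asp8, Glu12 → −4.
Net charge = (+7) + (−4) = +3.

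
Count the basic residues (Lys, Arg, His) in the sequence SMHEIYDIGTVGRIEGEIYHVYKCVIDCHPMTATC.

5

Matching residues: H3, R13, H20, K23, H29.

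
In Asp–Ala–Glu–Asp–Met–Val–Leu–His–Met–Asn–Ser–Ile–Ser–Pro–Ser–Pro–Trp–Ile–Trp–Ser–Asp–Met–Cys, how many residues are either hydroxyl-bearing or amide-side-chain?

5

Hydroxyl-bearing: S, T, Y. Amide-side-chain: N, Q.
Hydroxyl-bearing residues here: Ser11, Ser13, Ser15, Ser20 (4).
Amide-side-chain residues here: Asn10 (1).
The two groups share no amino acid, so total = 4 + 1 = 5.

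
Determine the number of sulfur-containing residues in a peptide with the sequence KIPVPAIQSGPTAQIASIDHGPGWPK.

0

Only Cys (C) and Met (M) have a sulfur atom in the side chain.
None of the 26 residues belong to this group.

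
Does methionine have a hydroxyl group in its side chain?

The –OH-bearing residues are Ser, Thr (aliphatic alcohols), and Tyr (phenol).
Methionine is not in this group.

No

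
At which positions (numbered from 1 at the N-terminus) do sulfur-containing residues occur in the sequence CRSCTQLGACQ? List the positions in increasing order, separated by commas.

1, 4, 10

The sulfur-bearing residues are cysteine (–SH) and methionine (–S–CH₃).
Matching residues: C1, C4, C10.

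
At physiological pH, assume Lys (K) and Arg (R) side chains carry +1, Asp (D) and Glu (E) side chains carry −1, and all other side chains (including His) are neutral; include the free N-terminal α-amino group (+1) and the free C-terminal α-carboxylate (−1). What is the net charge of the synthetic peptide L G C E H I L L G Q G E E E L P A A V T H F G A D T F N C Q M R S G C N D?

-5

Positive (K, R): R32 → +1.
Negative (D, E): E4, E12, E13, E14, D25, D37 → −6.
The N-terminus (+1) and C-terminus (−1) cancel.
Net charge = (+1) + (−6) = −5.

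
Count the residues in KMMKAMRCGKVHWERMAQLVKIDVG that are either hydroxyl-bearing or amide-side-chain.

Hydroxyl-bearing: S, T, Y. Amide-side-chain: N, Q.
Hydroxyl-bearing residues here: none (0).
Amide-side-chain residues here: Q18 (1).
The two groups share no amino acid, so total = 0 + 1 = 1.

1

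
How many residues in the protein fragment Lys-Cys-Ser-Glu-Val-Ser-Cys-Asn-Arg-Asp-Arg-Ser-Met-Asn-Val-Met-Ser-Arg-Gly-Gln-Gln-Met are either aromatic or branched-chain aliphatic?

Aromatic: F, W, Y. Branched-chain aliphatic: I, L, V.
Aromatic residues here: none (0).
Branched-chain aliphatic residues here: Val5, Val15 (2).
The two groups share no amino acid, so total = 0 + 2 = 2.

2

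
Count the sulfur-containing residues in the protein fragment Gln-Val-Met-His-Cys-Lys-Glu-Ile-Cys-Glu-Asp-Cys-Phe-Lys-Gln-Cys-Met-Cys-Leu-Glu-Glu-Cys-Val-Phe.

The sulfur-bearing residues are cysteine (–SH) and methionine (–S–CH₃).
Matching residues: Met3, Cys5, Cys9, Cys12, Cys16, Met17, Cys18, Cys22.

8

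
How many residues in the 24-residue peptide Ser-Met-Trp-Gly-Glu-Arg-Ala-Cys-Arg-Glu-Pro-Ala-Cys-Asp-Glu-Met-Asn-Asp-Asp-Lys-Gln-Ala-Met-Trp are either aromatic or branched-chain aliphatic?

Aromatic: F, W, Y. Branched-chain aliphatic: I, L, V.
Aromatic residues here: Trp3, Trp24 (2).
Branched-chain aliphatic residues here: none (0).
The two groups share no amino acid, so total = 2 + 0 = 2.

2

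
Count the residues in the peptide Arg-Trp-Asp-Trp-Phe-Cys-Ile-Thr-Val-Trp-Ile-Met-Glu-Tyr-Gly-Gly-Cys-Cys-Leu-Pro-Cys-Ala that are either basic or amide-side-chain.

1

Basic: H, K, R. Amide-side-chain: N, Q.
Basic residues here: Arg1 (1).
Amide-side-chain residues here: none (0).
The two groups share no amino acid, so total = 1 + 0 = 1.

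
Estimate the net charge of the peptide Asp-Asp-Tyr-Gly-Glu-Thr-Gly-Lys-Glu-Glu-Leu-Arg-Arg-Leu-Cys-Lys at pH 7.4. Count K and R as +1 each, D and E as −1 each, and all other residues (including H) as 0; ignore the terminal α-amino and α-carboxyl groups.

-1

Positive (K, R): Lys8, Arg12, Arg13, Lys16 → +4.
Negative (D, E): Asp1, Asp2, Glu5, Glu9, Glu10 → −5.
Net charge = (+4) + (−5) = −1.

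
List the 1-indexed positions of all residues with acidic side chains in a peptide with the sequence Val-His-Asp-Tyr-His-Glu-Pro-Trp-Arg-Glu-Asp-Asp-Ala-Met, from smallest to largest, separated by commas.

The acidic residues are Asp (D) and Glu (E), whose side chains end in a carboxylate group.
Matching residues: Asp3, Glu6, Glu10, Asp11, Asp12.

3, 6, 10, 11, 12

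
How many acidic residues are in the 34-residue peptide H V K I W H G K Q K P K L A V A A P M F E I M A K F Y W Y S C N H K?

Aspartate (D) and glutamate (E) have carboxylic-acid side chains and are the acidic amino acids.
Matching residues: E21.

1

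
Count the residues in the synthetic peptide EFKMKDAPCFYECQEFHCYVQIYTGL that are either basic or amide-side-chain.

Basic: H, K, R. Amide-side-chain: N, Q.
Basic residues here: K3, K5, H17 (3).
Amide-side-chain residues here: Q14, Q21 (2).
The two groups share no amino acid, so total = 3 + 2 = 5.

5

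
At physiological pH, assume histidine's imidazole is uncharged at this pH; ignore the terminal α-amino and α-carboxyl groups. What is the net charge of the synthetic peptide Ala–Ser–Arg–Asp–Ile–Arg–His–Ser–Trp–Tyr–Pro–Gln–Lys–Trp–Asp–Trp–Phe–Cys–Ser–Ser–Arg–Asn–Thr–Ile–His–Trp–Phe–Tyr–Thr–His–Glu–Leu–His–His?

Near pH 7.4, K and R contribute +1 each, D and E contribute −1 each, and every other side chain (His included, as stated) is uncharged.
Positive (K, R): Arg3, Arg6, Lys13, Arg21 → +4.
Negative (D, E): Asp4, Asp15, Glu31 → −3.
Net charge = (+4) + (−3) = +1.

+1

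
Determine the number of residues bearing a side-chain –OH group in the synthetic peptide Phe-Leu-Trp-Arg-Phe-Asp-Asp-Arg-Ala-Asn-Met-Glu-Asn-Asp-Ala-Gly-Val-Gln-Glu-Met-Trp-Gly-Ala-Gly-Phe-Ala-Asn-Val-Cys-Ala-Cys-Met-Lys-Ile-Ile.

0

The –OH-bearing residues are Ser, Thr (aliphatic alcohols), and Tyr (phenol).
None of the 35 residues belong to this group.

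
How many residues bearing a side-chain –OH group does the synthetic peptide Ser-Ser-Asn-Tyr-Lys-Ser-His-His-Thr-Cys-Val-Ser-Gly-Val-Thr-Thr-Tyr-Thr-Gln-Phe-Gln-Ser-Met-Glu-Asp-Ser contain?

12

The –OH-bearing residues are Ser, Thr (aliphatic alcohols), and Tyr (phenol).
Matching residues: Ser1, Ser2, Tyr4, Ser6, Thr9, Ser12, Thr15, Thr16, Tyr17, Thr18, Ser22, Ser26.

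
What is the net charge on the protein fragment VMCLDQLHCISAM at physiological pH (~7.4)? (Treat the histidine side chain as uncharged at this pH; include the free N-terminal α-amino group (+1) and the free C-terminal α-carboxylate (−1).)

-1

At pH ~7.4 the Lys and Arg side chains are protonated (+1), the Asp and Glu side chains are deprotonated (−1), and with His taken as neutral all other side chains carry no charge.
Positive (K, R): none → +0.
Negative (D, E): D5 → −1.
The N-terminus (+1) and C-terminus (−1) cancel.
Net charge = (+0) + (−1) = −1.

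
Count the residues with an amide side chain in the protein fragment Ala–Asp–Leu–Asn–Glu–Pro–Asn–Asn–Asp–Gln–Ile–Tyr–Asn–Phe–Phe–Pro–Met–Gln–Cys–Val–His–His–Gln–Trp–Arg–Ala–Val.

The amide-side-chain residues are Asn (N) and Gln (Q).
Matching residues: Asn4, Asn7, Asn8, Gln10, Asn13, Gln18, Gln23.

7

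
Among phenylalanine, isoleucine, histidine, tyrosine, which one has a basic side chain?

histidine

The basic amino acids are Lys (K), Arg (R), and His (H).
Of the listed options, only histidine belongs to this group.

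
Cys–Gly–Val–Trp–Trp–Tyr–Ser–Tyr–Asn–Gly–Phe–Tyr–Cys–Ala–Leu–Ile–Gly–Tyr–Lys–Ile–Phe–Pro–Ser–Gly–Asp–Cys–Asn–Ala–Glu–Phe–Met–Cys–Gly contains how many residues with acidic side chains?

2

Only D (aspartate) and E (glutamate) carry a side-chain carboxylic acid.
Matching residues: Asp25, Glu29.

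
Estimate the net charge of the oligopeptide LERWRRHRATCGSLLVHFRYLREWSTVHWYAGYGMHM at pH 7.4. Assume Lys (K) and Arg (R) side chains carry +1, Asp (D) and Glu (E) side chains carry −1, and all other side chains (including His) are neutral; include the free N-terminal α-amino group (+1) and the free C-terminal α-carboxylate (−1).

+4

Positive (K, R): R3, R5, R6, R8, R19, R22 → +6.
Negative (D, E): E2, E23 → −2.
The N-terminus (+1) and C-terminus (−1) cancel.
Net charge = (+6) + (−2) = +4.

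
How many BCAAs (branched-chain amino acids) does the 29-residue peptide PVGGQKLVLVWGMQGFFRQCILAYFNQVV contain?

The BCAAs are Val, Leu, and Ile — aliphatic side chains with a branch point.
Matching residues: V2, L7, V8, L9, V10, I21, L22, V28, V29.

9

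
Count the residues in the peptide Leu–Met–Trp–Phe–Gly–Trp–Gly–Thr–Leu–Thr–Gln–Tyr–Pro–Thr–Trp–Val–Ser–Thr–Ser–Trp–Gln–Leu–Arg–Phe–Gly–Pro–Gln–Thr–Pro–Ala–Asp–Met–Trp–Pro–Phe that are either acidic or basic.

Acidic: D, E. Basic: H, K, R.
Acidic residues here: Asp31 (1).
Basic residues here: Arg23 (1).
The two groups share no amino acid, so total = 1 + 1 = 2.

2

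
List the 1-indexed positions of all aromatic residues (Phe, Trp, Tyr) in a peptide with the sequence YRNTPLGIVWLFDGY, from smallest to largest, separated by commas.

1, 10, 12, 15

Matching residues: Y1, W10, F12, Y15.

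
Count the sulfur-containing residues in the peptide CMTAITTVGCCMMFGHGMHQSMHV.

Only Cys (C) and Met (M) have a sulfur atom in the side chain.
Matching residues: C1, M2, C10, C11, M12, M13, M18, M22.

8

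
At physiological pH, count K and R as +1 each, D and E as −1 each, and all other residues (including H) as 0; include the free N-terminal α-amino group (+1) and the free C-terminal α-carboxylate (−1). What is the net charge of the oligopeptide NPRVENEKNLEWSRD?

Positive (K, R): R3, K8, R14 → +3.
Negative (D, E): E5, E7, E11, D15 → −4.
The N-terminus (+1) and C-terminus (−1) cancel.
Net charge = (+3) + (−4) = −1.

-1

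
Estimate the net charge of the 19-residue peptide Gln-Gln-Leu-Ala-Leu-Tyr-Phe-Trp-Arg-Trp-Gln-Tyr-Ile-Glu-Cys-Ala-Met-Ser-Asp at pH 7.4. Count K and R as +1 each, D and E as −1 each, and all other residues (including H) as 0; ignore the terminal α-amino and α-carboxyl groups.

Positive (K, R): Arg9 → +1.
Negative (D, E): Glu14, Asp19 → −2.
Net charge = (+1) + (−2) = −1.

-1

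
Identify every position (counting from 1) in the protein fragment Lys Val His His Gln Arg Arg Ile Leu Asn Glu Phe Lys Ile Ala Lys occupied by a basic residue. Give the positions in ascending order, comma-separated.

Lysine (K), arginine (R), and histidine (H) have basic, nitrogen-containing side chains.
Matching residues: Lys1, His3, His4, Arg6, Arg7, Lys13, Lys16.

1, 3, 4, 6, 7, 13, 16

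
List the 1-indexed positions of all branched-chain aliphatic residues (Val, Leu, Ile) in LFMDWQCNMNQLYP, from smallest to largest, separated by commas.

Matching residues: L1, L12.

1, 12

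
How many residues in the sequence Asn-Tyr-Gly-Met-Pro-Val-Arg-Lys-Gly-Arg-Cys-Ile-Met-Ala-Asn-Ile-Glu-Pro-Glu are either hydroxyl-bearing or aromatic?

Hydroxyl-bearing: S, T, Y. Aromatic: F, W, Y.
Hydroxyl-bearing residues here: Tyr2 (1).
Aromatic residues here: Tyr2 (1).
Y is in both groups, so the 1 Y residue must not be double-counted.
Total = 1 + 1 − 1 = 1.

1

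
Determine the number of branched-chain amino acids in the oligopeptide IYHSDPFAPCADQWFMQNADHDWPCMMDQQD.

1

Valine (V), leucine (L), and isoleucine (I) are the branched-chain amino acids.
Matching residues: I1.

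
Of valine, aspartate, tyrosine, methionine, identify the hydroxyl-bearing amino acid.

tyrosine

The –OH-bearing residues are Ser, Thr (aliphatic alcohols), and Tyr (phenol).
Of the listed options, only tyrosine belongs to this group.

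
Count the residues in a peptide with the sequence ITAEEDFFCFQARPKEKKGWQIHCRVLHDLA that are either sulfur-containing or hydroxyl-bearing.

Sulfur-containing: C, M. Hydroxyl-bearing: S, T, Y.
Sulfur-containing residues here: C9, C24 (2).
Hydroxyl-bearing residues here: T2 (1).
The two groups share no amino acid, so total = 2 + 1 = 3.

3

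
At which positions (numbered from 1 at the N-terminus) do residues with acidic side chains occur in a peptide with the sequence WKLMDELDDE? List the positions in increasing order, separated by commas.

5, 6, 8, 9, 10

The acidic residues are Asp (D) and Glu (E), whose side chains end in a carboxylate group.
Matching residues: D5, E6, D8, D9, E10.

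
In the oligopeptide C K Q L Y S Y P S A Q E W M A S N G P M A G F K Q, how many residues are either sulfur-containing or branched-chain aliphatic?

4

Sulfur-containing: C, M. Branched-chain aliphatic: I, L, V.
Sulfur-containing residues here: C1, M14, M20 (3).
Branched-chain aliphatic residues here: L4 (1).
The two groups share no amino acid, so total = 3 + 1 = 4.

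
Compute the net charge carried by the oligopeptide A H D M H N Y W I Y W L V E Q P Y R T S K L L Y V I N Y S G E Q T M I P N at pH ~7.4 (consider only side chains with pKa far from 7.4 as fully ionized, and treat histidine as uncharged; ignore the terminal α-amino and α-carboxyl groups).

-1

Near pH 7.4, K and R contribute +1 each, D and E contribute −1 each, and every other side chain (His included, as stated) is uncharged.
Positive (K, R): R18, K21 → +2.
Negative (D, E): D3, E14, E31 → −3.
Net charge = (+2) + (−3) = −1.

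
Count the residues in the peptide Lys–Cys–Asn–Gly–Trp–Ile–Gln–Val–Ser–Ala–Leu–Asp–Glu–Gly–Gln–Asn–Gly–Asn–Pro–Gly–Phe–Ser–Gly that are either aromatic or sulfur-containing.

3

Aromatic: F, W, Y. Sulfur-containing: C, M.
Aromatic residues here: Trp5, Phe21 (2).
Sulfur-containing residues here: Cys2 (1).
The two groups share no amino acid, so total = 2 + 1 = 3.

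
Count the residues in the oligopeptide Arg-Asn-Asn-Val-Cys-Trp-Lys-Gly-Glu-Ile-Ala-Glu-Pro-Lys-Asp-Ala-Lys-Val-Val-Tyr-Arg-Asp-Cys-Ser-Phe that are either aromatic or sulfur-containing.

Aromatic: F, W, Y. Sulfur-containing: C, M.
Aromatic residues here: Trp6, Tyr20, Phe25 (3).
Sulfur-containing residues here: Cys5, Cys23 (2).
The two groups share no amino acid, so total = 3 + 2 = 5.

5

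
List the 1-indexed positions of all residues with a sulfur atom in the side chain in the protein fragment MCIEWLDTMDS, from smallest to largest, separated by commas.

Cysteine (C, thiol) and methionine (M, thioether) are the two sulfur-containing amino acids.
Matching residues: M1, C2, M9.

1, 2, 9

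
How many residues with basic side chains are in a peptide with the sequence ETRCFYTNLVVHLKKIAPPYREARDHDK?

8

The basic amino acids are Lys (K), Arg (R), and His (H).
Matching residues: R3, H12, K14, K15, R21, R24, H26, K28.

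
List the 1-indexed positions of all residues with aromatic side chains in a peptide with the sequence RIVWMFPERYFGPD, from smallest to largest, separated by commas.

4, 6, 10, 11

Phenylalanine (F), tryptophan (W), and tyrosine (Y) have aromatic ring side chains.
Matching residues: W4, F6, Y10, F11.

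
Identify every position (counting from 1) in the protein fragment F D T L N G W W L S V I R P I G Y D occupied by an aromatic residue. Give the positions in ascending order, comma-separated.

1, 7, 8, 17

The aromatic amino acids are Phe (F, benzyl), Trp (W, indole), and Tyr (Y, phenol).
Matching residues: F1, W7, W8, Y17.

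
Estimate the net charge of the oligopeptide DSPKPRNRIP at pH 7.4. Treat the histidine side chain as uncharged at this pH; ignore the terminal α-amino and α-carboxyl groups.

+2

The side chains ionized at physiological pH are Lys/Arg (+1) and Asp/Glu (−1); with His treated as neutral, nothing else contributes.
Positive (K, R): K4, R6, R8 → +3.
Negative (D, E): D1 → −1.
Net charge = (+3) + (−1) = +2.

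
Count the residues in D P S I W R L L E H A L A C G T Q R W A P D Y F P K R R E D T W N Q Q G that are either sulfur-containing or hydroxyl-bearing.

5

Sulfur-containing: C, M. Hydroxyl-bearing: S, T, Y.
Sulfur-containing residues here: C14 (1).
Hydroxyl-bearing residues here: S3, T16, Y23, T31 (4).
The two groups share no amino acid, so total = 1 + 4 = 5.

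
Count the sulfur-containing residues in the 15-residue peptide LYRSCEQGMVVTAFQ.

2

The sulfur-bearing residues are cysteine (–SH) and methionine (–S–CH₃).
Matching residues: C5, M9.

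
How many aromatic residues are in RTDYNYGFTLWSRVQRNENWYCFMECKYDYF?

F, W, and Y each carry an aromatic ring on the side chain.
Matching residues: Y4, Y6, F8, W11, W20, Y21, F23, Y28, Y30, F31.

10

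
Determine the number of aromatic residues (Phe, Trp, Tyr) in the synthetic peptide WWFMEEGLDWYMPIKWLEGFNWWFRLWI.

Matching residues: W1, W2, F3, W10, Y11, W16, F20, W22, W23, F24, W27.

11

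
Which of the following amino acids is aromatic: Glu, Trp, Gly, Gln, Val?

Trp

Phenylalanine (F), tryptophan (W), and tyrosine (Y) have aromatic ring side chains.
Of the listed options, only Trp belongs to this group.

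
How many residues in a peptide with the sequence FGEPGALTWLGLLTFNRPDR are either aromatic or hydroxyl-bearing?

Aromatic: F, W, Y. Hydroxyl-bearing: S, T, Y.
Aromatic residues here: F1, W9, F15 (3).
Hydroxyl-bearing residues here: T8, T14 (2).
(Y belongs to both groups, but none appear in this sequence.) Total = 3 + 2 = 5.

5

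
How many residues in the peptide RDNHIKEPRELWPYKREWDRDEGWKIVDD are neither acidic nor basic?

Acidic: D, E. Basic: K, R, H. All other residues are neither.
Matching residues: N3, I5, P8, L11, W12, P13, Y14, W18, G23, W24, I26, V27.

12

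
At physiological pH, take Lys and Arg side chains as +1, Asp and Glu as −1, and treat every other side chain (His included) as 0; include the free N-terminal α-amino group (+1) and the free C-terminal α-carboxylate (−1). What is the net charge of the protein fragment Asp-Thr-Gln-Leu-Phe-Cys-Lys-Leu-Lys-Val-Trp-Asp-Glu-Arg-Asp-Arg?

0

Positive (K, R): Lys7, Lys9, Arg14, Arg16 → +4.
Negative (D, E): Asp1, Asp12, Glu13, Asp15 → −4.
The N-terminus (+1) and C-terminus (−1) cancel.
Net charge = (+4) + (−4) = 0.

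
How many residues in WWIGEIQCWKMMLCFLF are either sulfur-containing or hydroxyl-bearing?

4

Sulfur-containing: C, M. Hydroxyl-bearing: S, T, Y.
Sulfur-containing residues here: C8, M11, M12, C14 (4).
Hydroxyl-bearing residues here: none (0).
The two groups share no amino acid, so total = 4 + 0 = 4.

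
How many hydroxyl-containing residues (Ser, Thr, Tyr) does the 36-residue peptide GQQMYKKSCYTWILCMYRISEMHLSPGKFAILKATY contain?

Matching residues: Y5, S8, Y10, T11, Y17, S20, S25, T35, Y36.

9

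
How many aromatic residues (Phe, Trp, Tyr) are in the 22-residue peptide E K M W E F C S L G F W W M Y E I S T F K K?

7

Matching residues: W4, F6, F11, W12, W13, Y15, F20.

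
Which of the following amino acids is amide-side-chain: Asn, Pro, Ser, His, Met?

The amide-side-chain residues are Asn (N) and Gln (Q).
Of the listed options, only Asn belongs to this group.

Asn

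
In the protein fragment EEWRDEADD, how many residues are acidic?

The acidic residues are Asp (D) and Glu (E), whose side chains end in a carboxylate group.
Matching residues: E1, E2, D5, E6, D8, D9.

6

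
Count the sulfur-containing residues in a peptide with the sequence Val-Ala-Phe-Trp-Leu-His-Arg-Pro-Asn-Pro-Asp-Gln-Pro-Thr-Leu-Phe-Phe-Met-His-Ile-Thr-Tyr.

1

Cysteine (C, thiol) and methionine (M, thioether) are the two sulfur-containing amino acids.
Matching residues: Met18.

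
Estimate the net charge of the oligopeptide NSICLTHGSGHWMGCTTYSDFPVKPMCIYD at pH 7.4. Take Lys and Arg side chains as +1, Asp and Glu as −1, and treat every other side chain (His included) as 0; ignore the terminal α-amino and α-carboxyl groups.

Positive (K, R): K24 → +1.
Negative (D, E): D20, D30 → −2.
Net charge = (+1) + (−2) = −1.

-1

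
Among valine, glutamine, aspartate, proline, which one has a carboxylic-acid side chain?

Only D (aspartate) and E (glutamate) carry a side-chain carboxylic acid.
Of the listed options, only aspartate belongs to this group.

aspartate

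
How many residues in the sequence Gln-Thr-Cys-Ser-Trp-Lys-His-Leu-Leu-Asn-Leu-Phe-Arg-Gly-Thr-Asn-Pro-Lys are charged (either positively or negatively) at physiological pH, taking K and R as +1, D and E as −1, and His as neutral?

3

Charged side chains at pH ~7.4: K, R (positive); D, E (negative).
Matching residues: Lys6, Arg13, Lys18.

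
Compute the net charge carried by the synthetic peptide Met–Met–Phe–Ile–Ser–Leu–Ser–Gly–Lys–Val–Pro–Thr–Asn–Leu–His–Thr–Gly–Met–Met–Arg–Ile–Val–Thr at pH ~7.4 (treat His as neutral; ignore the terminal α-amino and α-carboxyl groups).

+2

Near pH 7.4, K and R contribute +1 each, D and E contribute −1 each, and every other side chain (His included, as stated) is uncharged.
Positive (K, R): Lys9, Arg20 → +2.
Negative (D, E): none → −0.
Net charge = (+2) + (−0) = +2.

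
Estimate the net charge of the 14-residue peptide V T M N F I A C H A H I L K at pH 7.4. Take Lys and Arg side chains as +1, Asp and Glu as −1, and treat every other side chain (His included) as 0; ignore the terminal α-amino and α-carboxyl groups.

Positive (K, R): K14 → +1.
Negative (D, E): none → −0.
Net charge = (+1) + (−0) = +1.

+1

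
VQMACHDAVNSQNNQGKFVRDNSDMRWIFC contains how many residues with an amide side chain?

Asparagine (N) and glutamine (Q) have uncharged amide side chains.
Matching residues: Q2, N10, Q12, N13, N14, Q15, N22.

7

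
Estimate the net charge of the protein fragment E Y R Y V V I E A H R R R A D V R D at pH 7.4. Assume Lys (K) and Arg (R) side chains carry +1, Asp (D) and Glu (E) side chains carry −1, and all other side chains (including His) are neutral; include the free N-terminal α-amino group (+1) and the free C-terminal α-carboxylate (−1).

Positive (K, R): R3, R11, R12, R13, R17 → +5.
Negative (D, E): E1, E8, D15, D18 → −4.
The N-terminus (+1) and C-terminus (−1) cancel.
Net charge = (+5) + (−4) = +1.

+1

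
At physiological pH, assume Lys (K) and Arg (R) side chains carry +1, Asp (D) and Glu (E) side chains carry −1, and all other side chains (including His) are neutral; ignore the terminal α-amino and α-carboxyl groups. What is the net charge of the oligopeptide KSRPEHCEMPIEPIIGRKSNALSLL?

Positive (K, R): K1, R3, R17, K18 → +4.
Negative (D, E): E5, E8, E12 → −3.
Net charge = (+4) + (−3) = +1.

+1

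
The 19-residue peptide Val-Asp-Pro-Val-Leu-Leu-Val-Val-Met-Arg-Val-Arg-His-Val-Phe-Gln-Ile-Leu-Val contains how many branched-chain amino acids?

Valine (V), leucine (L), and isoleucine (I) are the branched-chain amino acids.
Matching residues: Val1, Val4, Leu5, Leu6, Val7, Val8, Val11, Val14, Ile17, Leu18, Val19.

11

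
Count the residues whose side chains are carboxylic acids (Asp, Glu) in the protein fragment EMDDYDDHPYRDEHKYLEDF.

9

Matching residues: E1, D3, D4, D6, D7, D12, E13, E18, D19.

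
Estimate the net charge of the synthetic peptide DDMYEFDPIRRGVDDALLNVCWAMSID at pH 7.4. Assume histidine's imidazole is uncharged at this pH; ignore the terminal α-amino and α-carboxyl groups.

-5

Near pH 7.4, K and R contribute +1 each, D and E contribute −1 each, and every other side chain (His included, as stated) is uncharged.
Positive (K, R): R10, R11 → +2.
Negative (D, E): D1, D2, E5, D7, D14, D15, D27 → −7.
Net charge = (+2) + (−7) = −5.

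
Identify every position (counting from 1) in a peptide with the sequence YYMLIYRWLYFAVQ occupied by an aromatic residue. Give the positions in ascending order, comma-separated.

Phenylalanine (F), tryptophan (W), and tyrosine (Y) have aromatic ring side chains.
Matching residues: Y1, Y2, Y6, W8, Y10, F11.

1, 2, 6, 8, 10, 11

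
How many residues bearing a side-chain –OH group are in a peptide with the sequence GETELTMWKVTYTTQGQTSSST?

11

Serine (S), threonine (T), and tyrosine (Y) each carry a hydroxyl group on the side chain.
Matching residues: T3, T6, T11, Y12, T13, T14, T18, S19, S20, S21, T22.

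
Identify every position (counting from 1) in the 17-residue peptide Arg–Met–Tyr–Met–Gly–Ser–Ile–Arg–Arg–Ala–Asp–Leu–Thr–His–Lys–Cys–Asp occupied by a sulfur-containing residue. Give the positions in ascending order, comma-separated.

2, 4, 16

Only Cys (C) and Met (M) have a sulfur atom in the side chain.
Matching residues: Met2, Met4, Cys16.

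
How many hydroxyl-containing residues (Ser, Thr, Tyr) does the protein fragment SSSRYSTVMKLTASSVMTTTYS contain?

14

Matching residues: S1, S2, S3, Y5, S6, T7, T12, S14, S15, T18, T19, T20, Y21, S22.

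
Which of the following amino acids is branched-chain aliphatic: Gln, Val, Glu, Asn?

The BCAAs are Val, Leu, and Ile — aliphatic side chains with a branch point.
Of the listed options, only Val belongs to this group.

Val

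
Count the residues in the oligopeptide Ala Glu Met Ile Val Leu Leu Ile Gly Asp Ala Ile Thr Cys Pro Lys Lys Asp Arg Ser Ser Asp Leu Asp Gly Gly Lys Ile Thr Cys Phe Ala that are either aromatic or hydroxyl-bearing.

Aromatic: F, W, Y. Hydroxyl-bearing: S, T, Y.
Aromatic residues here: Phe31 (1).
Hydroxyl-bearing residues here: Thr13, Ser20, Ser21, Thr29 (4).
(Y belongs to both groups, but none appear in this sequence.) Total = 1 + 4 = 5.

5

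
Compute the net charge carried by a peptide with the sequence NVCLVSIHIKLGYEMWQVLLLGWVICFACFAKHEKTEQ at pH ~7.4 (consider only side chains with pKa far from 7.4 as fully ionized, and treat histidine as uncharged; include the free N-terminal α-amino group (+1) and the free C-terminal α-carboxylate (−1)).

Near pH 7.4, K and R contribute +1 each, D and E contribute −1 each, and every other side chain (His included, as stated) is uncharged.
Positive (K, R): K10, K32, K35 → +3.
Negative (D, E): E14, E34, E37 → −3.
The N-terminus (+1) and C-terminus (−1) cancel.
Net charge = (+3) + (−3) = 0.

0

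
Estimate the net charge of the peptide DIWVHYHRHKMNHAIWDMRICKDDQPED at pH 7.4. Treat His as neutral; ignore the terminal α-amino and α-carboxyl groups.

-2

The side chains ionized at physiological pH are Lys/Arg (+1) and Asp/Glu (−1); with His treated as neutral, nothing else contributes.
Positive (K, R): R8, K10, R19, K22 → +4.
Negative (D, E): D1, D17, D23, D24, E27, D28 → −6.
Net charge = (+4) + (−6) = −2.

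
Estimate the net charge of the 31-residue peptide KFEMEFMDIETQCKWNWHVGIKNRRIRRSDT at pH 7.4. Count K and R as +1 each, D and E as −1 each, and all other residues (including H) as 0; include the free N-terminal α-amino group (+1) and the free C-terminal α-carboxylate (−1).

Positive (K, R): K1, K14, K22, R24, R25, R27, R28 → +7.
Negative (D, E): E3, E5, D8, E10, D30 → −5.
The N-terminus (+1) and C-terminus (−1) cancel.
Net charge = (+7) + (−5) = +2.

+2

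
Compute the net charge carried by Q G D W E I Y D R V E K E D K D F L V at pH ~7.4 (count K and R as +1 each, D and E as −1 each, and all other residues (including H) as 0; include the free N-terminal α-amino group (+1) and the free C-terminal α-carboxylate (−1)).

Positive (K, R): R9, K12, K15 → +3.
Negative (D, E): D3, E5, D8, E11, E13, D14, D16 → −7.
The N-terminus (+1) and C-terminus (−1) cancel.
Net charge = (+3) + (−7) = −4.

-4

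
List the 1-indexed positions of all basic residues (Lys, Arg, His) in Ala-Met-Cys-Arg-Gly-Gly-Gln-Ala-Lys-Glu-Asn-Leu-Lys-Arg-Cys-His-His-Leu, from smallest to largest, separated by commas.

Matching residues: Arg4, Lys9, Lys13, Arg14, His16, His17.

4, 9, 13, 14, 16, 17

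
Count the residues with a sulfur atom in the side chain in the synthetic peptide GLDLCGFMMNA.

3

Only Cys (C) and Met (M) have a sulfur atom in the side chain.
Matching residues: C5, M8, M9.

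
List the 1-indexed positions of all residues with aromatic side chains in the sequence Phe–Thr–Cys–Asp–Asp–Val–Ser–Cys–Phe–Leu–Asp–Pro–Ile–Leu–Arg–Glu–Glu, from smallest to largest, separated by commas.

F, W, and Y each carry an aromatic ring on the side chain.
Matching residues: Phe1, Phe9.

1, 9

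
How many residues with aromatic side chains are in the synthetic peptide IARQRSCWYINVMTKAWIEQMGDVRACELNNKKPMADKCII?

Phenylalanine (F), tryptophan (W), and tyrosine (Y) have aromatic ring side chains.
Matching residues: W8, Y9, W17.

3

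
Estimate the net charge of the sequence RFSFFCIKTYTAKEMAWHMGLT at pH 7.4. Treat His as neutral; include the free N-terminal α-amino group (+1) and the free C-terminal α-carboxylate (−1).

+2

At pH ~7.4 the Lys and Arg side chains are protonated (+1), the Asp and Glu side chains are deprotonated (−1), and with His taken as neutral all other side chains carry no charge.
Positive (K, R): R1, K8, K13 → +3.
Negative (D, E): E14 → −1.
The N-terminus (+1) and C-terminus (−1) cancel.
Net charge = (+3) + (−1) = +2.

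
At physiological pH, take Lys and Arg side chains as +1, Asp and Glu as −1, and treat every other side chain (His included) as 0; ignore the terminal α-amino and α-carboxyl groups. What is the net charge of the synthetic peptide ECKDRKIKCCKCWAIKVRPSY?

+5

Positive (K, R): K3, R5, K6, K8, K11, K16, R18 → +7.
Negative (D, E): E1, D4 → −2.
Net charge = (+7) + (−2) = +5.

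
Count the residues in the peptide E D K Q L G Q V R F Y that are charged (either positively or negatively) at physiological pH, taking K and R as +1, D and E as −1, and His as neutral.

4

Charged side chains at pH ~7.4: K, R (positive); D, E (negative).
Matching residues: E1, D2, K3, R9.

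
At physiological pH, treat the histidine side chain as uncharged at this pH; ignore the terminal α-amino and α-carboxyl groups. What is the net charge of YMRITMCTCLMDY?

At pH ~7.4 the Lys and Arg side chains are protonated (+1), the Asp and Glu side chains are deprotonated (−1), and with His taken as neutral all other side chains carry no charge.
Positive (K, R): R3 → +1.
Negative (D, E): D12 → −1.
Net charge = (+1) + (−1) = 0.

0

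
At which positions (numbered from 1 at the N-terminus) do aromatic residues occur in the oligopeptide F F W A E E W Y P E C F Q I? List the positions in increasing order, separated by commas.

The aromatic amino acids are Phe (F, benzyl), Trp (W, indole), and Tyr (Y, phenol).
Matching residues: F1, F2, W3, W7, Y8, F12.

1, 2, 3, 7, 8, 12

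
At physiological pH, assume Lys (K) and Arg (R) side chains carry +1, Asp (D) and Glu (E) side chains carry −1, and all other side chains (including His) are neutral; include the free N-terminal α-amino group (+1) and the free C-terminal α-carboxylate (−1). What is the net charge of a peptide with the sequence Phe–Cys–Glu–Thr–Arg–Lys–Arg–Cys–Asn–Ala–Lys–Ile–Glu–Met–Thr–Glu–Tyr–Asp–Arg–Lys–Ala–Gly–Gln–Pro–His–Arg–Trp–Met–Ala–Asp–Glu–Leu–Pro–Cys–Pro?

+1

Positive (K, R): Arg5, Lys6, Arg7, Lys11, Arg19, Lys20, Arg26 → +7.
Negative (D, E): Glu3, Glu13, Glu16, Asp18, Asp30, Glu31 → −6.
The N-terminus (+1) and C-terminus (−1) cancel.
Net charge = (+7) + (−6) = +1.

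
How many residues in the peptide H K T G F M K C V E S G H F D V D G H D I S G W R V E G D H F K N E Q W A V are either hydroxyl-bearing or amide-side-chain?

Hydroxyl-bearing: S, T, Y. Amide-side-chain: N, Q.
Hydroxyl-bearing residues here: T3, S11, S22 (3).
Amide-side-chain residues here: N33, Q35 (2).
The two groups share no amino acid, so total = 3 + 2 = 5.

5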